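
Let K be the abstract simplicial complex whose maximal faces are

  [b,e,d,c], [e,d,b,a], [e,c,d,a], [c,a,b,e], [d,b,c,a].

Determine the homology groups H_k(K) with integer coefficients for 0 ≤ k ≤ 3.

Take the total order a < b < c < d < e on the vertex set. Then K (dimension 3) consists of the simplices:

  0-simplices (5): a, b, c, d, e
  1-simplices (10): ab, ac, ad, ae, bc, bd, be, cd, ce, de
  2-simplices (10): abc, abd, abe, acd, ace, ade, bcd, bce, bde, cde
  3-simplices (5): abcd, abce, abde, acde, bcde

so the chain groups are C_0 ≅ Z^5, C_1 ≅ Z^10, C_2 ≅ Z^10, C_3 ≅ Z^5.

∂_1: C_1 → C_0 maps an edge to its endpoints' difference, ∂[p,q] = q − p. For instance
  ∂be = e − b.
The 5×10 boundary matrix has rank 4 and Smith normal form diag(1,1,1,1).

The boundary map ∂_2: C_2 → C_1 maps a triangle to the signed sum of its edges. For instance
  ∂abe = be − ae + ab,
  ∂bde = de − be + bd.
As a 10×10 matrix over Z this has rank 6, with invariant factors (1,1,1,1,1,1).

The boundary map ∂_3: C_3 → C_2 sends each 3-simplex σ to the alternating sum Σ_i (−1)^i (σ with its i-th vertex removed). For instance
  ∂abcd = bcd − acd + abd − abc,
  ∂abde = bde − ade + abe − abd.
This gives a 10×5 integer matrix of rank 4; reducing to Smith normal form yields diagonal entries (1,1,1,1).

Computing H_k = (kernel of ∂_k) / (image of ∂_{k+1}):

  H_0: rank C_0 − rank ∂_1 = 5 − 4 = 1, and the invariant factors of ∂_1 are all 1, so H_0 ≅ Z.
  H_1: rank ker ∂_1 − rank ∂_2 = (10 − 4) − 6 = 0, and the invariant factors of ∂_2 are all 1, so H_1 ≅ 0.
  H_2: rank ker ∂_2 − rank ∂_3 = (10 − 6) − 4 = 0, and the invariant factors of ∂_3 are all 1, so H_2 ≅ 0.
  H_3: rank ker ∂_3 − rank ∂_4 = (5 − 4) − 0 = 1, and there is no ∂_4, so H_3 ≅ Z.

As a check, the Euler characteristic is 5 − 10 + 10 − 5 = 0, which agrees with 1 − 0 + 0 − 1 = 0.

H_0 = Z,  H_1 = 0,  H_2 = 0,  H_3 = Z.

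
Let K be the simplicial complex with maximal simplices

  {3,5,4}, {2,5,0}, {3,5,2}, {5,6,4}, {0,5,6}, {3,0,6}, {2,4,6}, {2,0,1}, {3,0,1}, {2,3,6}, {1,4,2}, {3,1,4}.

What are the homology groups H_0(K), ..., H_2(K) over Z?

H_0 ≅ Z,  H_1 ≅ Z/2,  H_2 = 0.

Order the vertices as 0 < 1 < 2 < 3 < 4 < 5 < 6. Listing each simplex with vertices in this order, K has dimension 2 with simplices:

  0-simplices (7): [0], [1], [2], [3], [4], [5], [6]
  1-simplices (18): [0,1], [0,2], [0,3], [0,5], [0,6], [1,2], [1,3], [1,4], [2,3], [2,4], [2,5], [2,6], [3,4], [3,5], [3,6], [4,5], [4,6], [5,6]
  2-simplices (12): [0,1,2], [0,1,3], [0,2,5], [0,3,6], [0,5,6], [1,2,4], [1,3,4], [2,3,5], [2,3,6], [2,4,6], [3,4,5], [4,5,6]

giving chain groups C_0 ≅ Z^7, C_1 ≅ Z^18, C_2 ≅ Z^12.

Boundary ∂_1: C_1 → C_0 is given by ∂[p,q] = [q] − [p]. For instance
  ∂[2,5] = [5] − [2].
As a 7×18 matrix over Z this has rank 6, with invariant factors (1,1,1,1,1,1).

Boundary ∂_2: C_2 → C_1 acts by ∂[p,q,r] = [q,r] − [p,r] + [p,q]. For instance
  ∂[4,5,6] = [5,6] − [4,6] + [4,5],
  ∂[1,2,4] = [2,4] − [1,4] + [1,2].
The 18×12 boundary matrix has rank 12 and Smith normal form diag(1,1,1,1,1,1,1,1,1,1,1,2).

Reading off H_k = ker ∂_k / im ∂_{k+1}:

  H_0: rank C_0 − rank ∂_1 = 7 − 6 = 1, and the invariant factors of ∂_1 are all 1, so H_0 = Z.
  H_1: rank ker ∂_1 − rank ∂_2 = (18 − 6) − 12 = 0, and ∂_2 has invariant factor 2 > 1, so H_1 = Z/2.
  H_2: rank ker ∂_2 − rank ∂_3 = (12 − 12) − 0 = 0, and there is no ∂_3, so H_2 = 0.

As a check, the Euler characteristic is 7 − 18 + 12 = 1, which agrees with 1 − 0 + 0 = 1.
(K is a triangulation of the real projective plane RP^2.)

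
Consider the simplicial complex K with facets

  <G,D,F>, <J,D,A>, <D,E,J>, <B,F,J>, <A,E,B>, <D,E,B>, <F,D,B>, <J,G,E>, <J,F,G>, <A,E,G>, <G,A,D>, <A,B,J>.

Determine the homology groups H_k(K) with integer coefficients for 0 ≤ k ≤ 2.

Fix the vertex order A < B < D < E < F < G < J and write every simplex with vertices in increasing order. Then dim K = 2 and the simplices of K are:

  0-simplices (7): A, B, D, E, F, G, J
  1-simplices (18): AB, AD, AE, AG, AJ, BD, BE, BF, BJ, DE, DF, DG, DJ, EG, EJ, FG, FJ, GJ
  2-simplices (12): ABE, ABJ, ADG, ADJ, AEG, BDE, BDF, BFJ, DEJ, DFG, EGJ, FGJ

so the chain groups are C_0 ≅ Z^7, C_1 ≅ Z^18, C_2 ≅ Z^12.

The boundary map ∂_1: C_1 → C_0 is given by ∂[p,q] = [q] − [p].
As a 7×18 matrix over Z this has rank 6, with invariant factors (1,1,1,1,1,1).

Boundary ∂_2: C_2 → C_1 acts by ∂[p,q,r] = [q,r] − [p,r] + [p,q]. For instance
  ∂FGJ = GJ − FJ + FG,
  ∂BDE = DE − BE + BD.
The 18×12 boundary matrix has rank 12 and Smith normal form diag(1,1,1,1,1,1,1,1,1,1,1,2).

Reading off H_k = ker ∂_k / im ∂_{k+1}:

  H_0: rank C_0 − rank ∂_1 = 7 − 6 = 1, and the invariant factors of ∂_1 are all 1, so H_0 ≅ Z.
  H_1: rank ker ∂_1 − rank ∂_2 = (18 − 6) − 12 = 0, and ∂_2 has invariant factor 2 > 1, so H_1 ≅ Z/2Z.
  H_2: rank ker ∂_2 − rank ∂_3 = (12 − 12) − 0 = 0, and there is no ∂_3, so H_2 ≅ 0.

H_0 ≅ Z,  H_1 ≅ Z/2Z,  H_2 = 0.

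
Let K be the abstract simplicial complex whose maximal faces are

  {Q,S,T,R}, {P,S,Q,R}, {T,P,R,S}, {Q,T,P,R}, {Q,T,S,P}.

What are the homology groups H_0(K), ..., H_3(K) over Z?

We work with the vertex ordering P < Q < R < S < T. The simplices of K, each written with vertices in increasing order, are:

  0-simplices (5): P, Q, R, S, T
  1-simplices (10): PQ, PR, PS, PT, QR, QS, QT, RS, RT, ST
  2-simplices (10): PQR, PQS, PQT, PRS, PRT, PST, QRS, QRT, QST, RST
  3-simplices (5): PQRS, PQRT, PQST, PRST, QRST

giving chain groups C_0 ≅ Z^5, C_1 ≅ Z^10, C_2 ≅ Z^10, C_3 ≅ Z^5.

Boundary ∂_1: C_1 → C_0 sends each edge [p,q] (with p < q) to q − p. For instance
  ∂QS = S − Q.
The 5×10 boundary matrix has rank 4 and Smith normal form diag(1,1,1,1).

Boundary ∂_2: C_2 → C_1 sends each 2-simplex [p,q,r] to [q,r] − [p,r] + [p,q]. For instance
  ∂QRT = RT − QT + QR,
  ∂PQS = QS − PS + PQ.
The resulting 10×10 matrix has rank 6, and its Smith normal form has invariant factors (1,1,1,1,1,1).

∂_3: C_3 → C_2 sends each 3-simplex σ to the alternating sum Σ_i (−1)^i (σ with its i-th vertex removed). For instance
  ∂PRST = RST − PST + PRT − PRS,
  ∂PQST = QST − PST + PQT − PQS.
The resulting 10×5 matrix has rank 4, and its Smith normal form has invariant factors (1,1,1,1).

Now H_k = ker ∂_k / im ∂_{k+1}, so:

  H_0: rank C_0 − rank ∂_1 = 5 − 4 = 1, and the invariant factors of ∂_1 are all 1, so H_0 = Z.
  H_1: rank ker ∂_1 − rank ∂_2 = (10 − 4) − 6 = 0, and the invariant factors of ∂_2 are all 1, so H_1 = 0.
  H_2: rank ker ∂_2 − rank ∂_3 = (10 − 6) − 4 = 0, and the invariant factors of ∂_3 are all 1, so H_2 = 0.
  H_3: rank ker ∂_3 − rank ∂_4 = (5 − 4) − 0 = 1, and there is no ∂_4, so H_3 = Z.

As a check, the Euler characteristic is 5 − 10 + 10 − 5 = 0, which agrees with 1 − 0 + 0 − 1 = 0.

H_0 ≅ Z,  H_1 = 0,  H_2 = 0,  H_3 ≅ Z.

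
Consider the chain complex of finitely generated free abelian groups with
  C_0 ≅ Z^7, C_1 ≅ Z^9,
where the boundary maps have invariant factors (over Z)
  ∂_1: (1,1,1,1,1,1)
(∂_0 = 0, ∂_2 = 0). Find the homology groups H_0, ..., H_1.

H_0 ≅ Z,  H_1 ≅ Z^3.

H_0: b_0 = 7 − 0 − 6 = 1; torsion from ∂_1 factors > 1: none. So H_0 ≅ Z.
H_1: b_1 = 9 − 6 − 0 = 3; torsion from ∂_2 factors > 1: none. So H_1 ≅ Z^3.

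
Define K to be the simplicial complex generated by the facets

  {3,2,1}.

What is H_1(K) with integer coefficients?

Fix the vertex order 1 < 2 < 3 and write every simplex with vertices in increasing order. Then dim K = 2 and the simplices of K are:

  0-simplices (3): [1], [2], [3]
  1-simplices (3): [1,2], [1,3], [2,3]
  2-simplices (1): [1,2,3]

giving chain groups C_0 ≅ Z^3, C_1 ≅ Z^3, C_2 ≅ Z^1.

Boundary ∂_1: C_1 → C_0 maps an edge to its endpoints' difference, ∂[p,q] = q − p.
As a 3×3 matrix over Z this has rank 2, with invariant factors (1,1).

The boundary map ∂_2: C_2 → C_1 acts by ∂[p,q,r] = [q,r] − [p,r] + [p,q]. For instance
  ∂[1,2,3] = [2,3] − [1,3] + [1,2].
The resulting 3×1 matrix has rank 1, and its Smith normal form has invariant factors (1).

From H_k ≅ ker(∂_k) / im(∂_{k+1}) we obtain:

  H_1: rank ker ∂_1 − rank ∂_2 = (3 − 2) − 1 = 0, and the invariant factors of ∂_2 are all 1, so H_1 ≅ 0.

H_1 ≅ 0.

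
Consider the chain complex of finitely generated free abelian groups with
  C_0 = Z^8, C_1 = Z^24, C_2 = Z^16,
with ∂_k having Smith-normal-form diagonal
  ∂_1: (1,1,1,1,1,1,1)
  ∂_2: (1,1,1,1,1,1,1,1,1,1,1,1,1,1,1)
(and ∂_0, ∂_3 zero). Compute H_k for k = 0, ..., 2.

H_0: b_0 = 8 − 0 − 7 = 1; torsion from ∂_1 factors > 1: none. So H_0 = Z.
H_1: b_1 = 24 − 7 − 15 = 2; torsion from ∂_2 factors > 1: none. So H_1 = Z^2.
H_2: b_2 = 16 − 15 − 0 = 1; torsion from ∂_3 factors > 1: none. So H_2 = Z.

H_0 = Z,  H_1 = Z^2,  H_2 = Z.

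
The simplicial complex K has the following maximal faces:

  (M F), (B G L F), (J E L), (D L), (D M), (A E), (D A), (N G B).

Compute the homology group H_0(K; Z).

H_0 ≅ Z.

Order the vertices as A < B < D < E < F < G < J < L < M < N. Listing each simplex with vertices in this order, K has dimension 3 with simplices:

  0-simplices (10): A, B, D, E, F, G, J, L, M, N
  1-simplices (16): AD, AE, BF, BG, BL, BN, DL, DM, EJ, EL, FG, FL, FM, GL, GN, JL
  2-simplices (6): BFG, BFL, BGL, BGN, EJL, FGL
  3-simplices (1): BFGL

so the chain groups are C_0 ≅ Z^10, C_1 ≅ Z^16, C_2 ≅ Z^6, C_3 ≅ Z^1.

∂_1: C_1 → C_0 sends each edge [p,q] (with p < q) to q − p. For instance
  ∂GL = L − G.
The 10×16 boundary matrix has rank 9 and Smith normal form diag(1,1,1,1,1,1,1,1,1).

Boundary ∂_2: C_2 → C_1 maps a triangle to the signed sum of its edges. For instance
  ∂BGL = GL − BL + BG,
  ∂BGN = GN − BN + BG.
The 16×6 boundary matrix has rank 5 and Smith normal form diag(1,1,1,1,1).

∂_3: C_3 → C_2 sends each 3-simplex σ to the alternating sum Σ_i (−1)^i (σ with its i-th vertex removed). For instance
  ∂BFGL = FGL − BGL + BFL − BFG.
This gives a 6×1 integer matrix of rank 1; reducing to Smith normal form yields diagonal entries (1).

Computing H_k = (kernel of ∂_k) / (image of ∂_{k+1}):

  H_0: rank C_0 − rank ∂_1 = 10 − 9 = 1, and the invariant factors of ∂_1 are all 1, so H_0 = Z.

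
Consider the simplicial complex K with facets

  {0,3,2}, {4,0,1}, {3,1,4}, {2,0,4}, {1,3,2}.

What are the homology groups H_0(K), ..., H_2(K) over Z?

Take the total order 0 < 1 < 2 < 3 < 4 on the vertex set. Then K (dimension 2) consists of the simplices:

  0-simplices (5): [0], [1], [2], [3], [4]
  1-simplices (10): [0,1], [0,2], [0,3], [0,4], [1,2], [1,3], [1,4], [2,3], [2,4], [3,4]
  2-simplices (5): [0,1,4], [0,2,3], [0,2,4], [1,2,3], [1,3,4]

Hence C_0 ≅ Z^5, C_1 ≅ Z^10, C_2 ≅ Z^5.

∂_1: C_1 → C_0 is given by ∂[p,q] = [q] − [p].
The resulting 5×10 matrix has rank 4, and its Smith normal form has invariant factors (1,1,1,1).

Boundary ∂_2: C_2 → C_1 acts by ∂[p,q,r] = [q,r] − [p,r] + [p,q]. For instance
  ∂[0,2,3] = [2,3] − [0,3] + [0,2],
  ∂[1,2,3] = [2,3] − [1,3] + [1,2].
The 10×5 boundary matrix has rank 5 and Smith normal form diag(1,1,1,1,1).

From H_k ≅ ker(∂_k) / im(∂_{k+1}) we obtain:

  H_0: rank C_0 − rank ∂_1 = 5 − 4 = 1, and the invariant factors of ∂_1 are all 1, so H_0 ≅ Z.
  H_1: rank ker ∂_1 − rank ∂_2 = (10 − 4) − 5 = 1, and the invariant factors of ∂_2 are all 1, so H_1 ≅ Z.
  H_2: rank ker ∂_2 − rank ∂_3 = (5 − 5) − 0 = 0, and there is no ∂_3, so H_2 ≅ 0.

H_0 ≅ Z,  H_1 ≅ Z,  H_2 = 0.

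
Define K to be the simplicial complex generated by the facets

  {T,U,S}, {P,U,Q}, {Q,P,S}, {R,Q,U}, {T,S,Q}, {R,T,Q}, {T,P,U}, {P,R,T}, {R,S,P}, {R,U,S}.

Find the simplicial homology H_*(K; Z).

H_0 ≅ Z,  H_1 ≅ Z_2,  H_2 = 0.

We work with the vertex ordering P < Q < R < S < T < U. The simplices of K, each written with vertices in increasing order, are:

  0-simplices (6): P, Q, R, S, T, U
  1-simplices (15): PQ, PR, PS, PT, PU, QR, QS, QT, QU, RS, RT, RU, ST, SU, TU
  2-simplices (10): PQS, PQU, PRS, PRT, PTU, QRT, QRU, QST, RSU, STU

so the chain groups are C_0 ≅ Z^6, C_1 ≅ Z^15, C_2 ≅ Z^10.

Boundary ∂_1: C_1 → C_0 is given by ∂[p,q] = [q] − [p].
As a 6×15 matrix over Z this has rank 5, with invariant factors (1,1,1,1,1).

Boundary ∂_2: C_2 → C_1 acts by ∂[p,q,r] = [q,r] − [p,r] + [p,q]. For instance
  ∂PRS = RS − PS + PR,
  ∂PTU = TU − PU + PT.
The resulting 15×10 matrix has rank 10, and its Smith normal form has invariant factors (1,1,1,1,1,1,1,1,1,2).

Computing H_k = (kernel of ∂_k) / (image of ∂_{k+1}):

  H_0: rank C_0 − rank ∂_1 = 6 − 5 = 1, and the invariant factors of ∂_1 are all 1, so H_0 = Z.
  H_1: rank ker ∂_1 − rank ∂_2 = (15 − 5) − 10 = 0, and ∂_2 has invariant factor 2 > 1, so H_1 = Z_2.
  H_2: rank ker ∂_2 − rank ∂_3 = (10 − 10) − 0 = 0, and there is no ∂_3, so H_2 = 0.

(K is a triangulation of the real projective plane RP^2.)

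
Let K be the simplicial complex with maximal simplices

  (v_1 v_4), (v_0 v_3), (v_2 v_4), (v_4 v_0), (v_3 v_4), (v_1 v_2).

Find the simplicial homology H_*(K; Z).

Order the vertices as v_0 < v_1 < v_2 < v_3 < v_4. Listing each simplex with vertices in this order, K has dimension 1 with simplices:

  0-simplices (5): [v_0], [v_1], [v_2], [v_3], [v_4]
  1-simplices (6): [v_0,v_3], [v_0,v_4], [v_1,v_2], [v_1,v_4], [v_2,v_4], [v_3,v_4]

giving chain groups C_0 ≅ Z^5, C_1 ≅ Z^6.

∂_1: C_1 → C_0 is given by ∂[p,q] = [q] − [p].
The resulting 5×6 matrix has rank 4, and its Smith normal form has invariant factors (1,1,1,1).

Reading off H_k = ker ∂_k / im ∂_{k+1}:

  H_0: rank C_0 − rank ∂_1 = 5 − 4 = 1, and the invariant factors of ∂_1 are all 1, so H_0 ≅ Z.
  H_1: rank ker ∂_1 − rank ∂_2 = (6 − 4) − 0 = 2, and there is no ∂_2, so H_1 ≅ Z^2.

As a check, the Euler characteristic is 5 − 6 = -1, which agrees with 1 − 2 = -1.

H_0 ≅ Z,  H_1 ≅ Z^2.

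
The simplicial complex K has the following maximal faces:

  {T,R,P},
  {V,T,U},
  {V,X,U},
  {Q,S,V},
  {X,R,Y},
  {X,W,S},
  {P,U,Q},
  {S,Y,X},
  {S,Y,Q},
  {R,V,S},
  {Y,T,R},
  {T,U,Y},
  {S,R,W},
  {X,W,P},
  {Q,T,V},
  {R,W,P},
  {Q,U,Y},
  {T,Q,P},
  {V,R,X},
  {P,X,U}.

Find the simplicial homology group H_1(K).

H_1 ≅ Z ⊕ Z/2.

Fix the vertex order P < Q < R < S < T < U < V < W < X < Y and write every simplex with vertices in increasing order. Then dim K = 2 and the simplices of K are:

  0-simplices (10): P, Q, R, S, T, U, V, W, X, Y
  1-simplices (30): PQ, PR, PT, PU, PW, PX, QS, QT, QU, QV, QY, RS, RT, RV, RW, RX, RY, SV, SW, SX, SY, TU, TV, TY, UV, UX, UY, VX, WX, XY
  2-simplices (20): PQT, PQU, PRT, PRW, PUX, PWX, QSV, QSY, QTV, QUY, RSV, RSW, RTY, RVX, RXY, SWX, SXY, TUV, TUY, UVX

Hence C_0 ≅ Z^10, C_1 ≅ Z^30, C_2 ≅ Z^20.

∂_1: C_1 → C_0 maps an edge to its endpoints' difference, ∂[p,q] = q − p. For instance
  ∂PT = T − P.
The 10×30 boundary matrix has rank 9 and Smith normal form diag(1,1,1,1,1,1,1,1,1).

∂_2: C_2 → C_1 sends each 2-simplex [p,q,r] to [q,r] − [p,r] + [p,q]. For instance
  ∂PUX = UX − PX + PU,
  ∂QUY = UY − QY + QU.
The resulting 30×20 matrix has rank 20, and its Smith normal form has invariant factors (1,1,1,1,1,1,1,1,1,1,1,1,1,1,1,1,1,1,1,2).

Now H_k = ker ∂_k / im ∂_{k+1}, so:

  H_1: rank ker ∂_1 − rank ∂_2 = (30 − 9) − 20 = 1, and ∂_2 has invariant factor 2 > 1, so H_1 ≅ Z ⊕ Z/2.

(K is a triangulation of the Klein bottle.)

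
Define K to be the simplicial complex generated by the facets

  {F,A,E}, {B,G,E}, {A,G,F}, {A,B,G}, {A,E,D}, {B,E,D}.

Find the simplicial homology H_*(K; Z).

Take the total order A < B < D < E < F < G on the vertex set. Then K (dimension 2) consists of the simplices:

  0-simplices (6): A, B, D, E, F, G
  1-simplices (12): AB, AD, AE, AF, AG, BD, BE, BG, DE, EF, EG, FG
  2-simplices (6): ABG, ADE, AEF, AFG, BDE, BEG

so the chain groups are C_0 ≅ Z^6, C_1 ≅ Z^12, C_2 ≅ Z^6.

The boundary map ∂_1: C_1 → C_0 is given by ∂[p,q] = [q] − [p]. For instance
  ∂FG = G − F.
The resulting 6×12 matrix has rank 5, and its Smith normal form has invariant factors (1,1,1,1,1).

The boundary map ∂_2: C_2 → C_1 sends each 2-simplex [p,q,r] to [q,r] − [p,r] + [p,q]. For instance
  ∂BEG = EG − BG + BE,
  ∂ADE = DE − AE + AD.
This gives a 12×6 integer matrix of rank 6; reducing to Smith normal form yields diagonal entries (1,1,1,1,1,1).

Reading off H_k = ker ∂_k / im ∂_{k+1}:

  H_0: rank C_0 − rank ∂_1 = 6 − 5 = 1, and the invariant factors of ∂_1 are all 1, so H_0 = Z.
  H_1: rank ker ∂_1 − rank ∂_2 = (12 − 5) − 6 = 1, and the invariant factors of ∂_2 are all 1, so H_1 = Z.
  H_2: rank ker ∂_2 − rank ∂_3 = (6 − 6) − 0 = 0, and there is no ∂_3, so H_2 = 0.

H_0 ≅ Z,  H_1 ≅ Z,  H_2 = 0.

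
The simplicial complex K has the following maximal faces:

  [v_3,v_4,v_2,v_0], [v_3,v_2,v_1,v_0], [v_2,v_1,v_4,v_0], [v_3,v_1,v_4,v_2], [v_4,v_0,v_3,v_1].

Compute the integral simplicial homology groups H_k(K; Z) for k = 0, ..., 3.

H_0 = Z,  H_1 = 0,  H_2 = 0,  H_3 = Z.

Fix the vertex order v_0 < v_1 < v_2 < v_3 < v_4 and write every simplex with vertices in increasing order. Then dim K = 3 and the simplices of K are:

  0-simplices (5): [v_0], [v_1], [v_2], [v_3], [v_4]
  1-simplices (10): [v_0,v_1], [v_0,v_2], [v_0,v_3], [v_0,v_4], [v_1,v_2], [v_1,v_3], [v_1,v_4], [v_2,v_3], [v_2,v_4], [v_3,v_4]
  2-simplices (10): [v_0,v_1,v_2], [v_0,v_1,v_3], [v_0,v_1,v_4], [v_0,v_2,v_3], [v_0,v_2,v_4], [v_0,v_3,v_4], [v_1,v_2,v_3], [v_1,v_2,v_4], [v_1,v_3,v_4], [v_2,v_3,v_4]
  3-simplices (5): [v_0,v_1,v_2,v_3], [v_0,v_1,v_2,v_4], [v_0,v_1,v_3,v_4], [v_0,v_2,v_3,v_4], [v_1,v_2,v_3,v_4]

Hence C_0 ≅ Z^5, C_1 ≅ Z^10, C_2 ≅ Z^10, C_3 ≅ Z^5.

∂_1: C_1 → C_0 sends each edge [p,q] (with p < q) to q − p. For instance
  ∂[v_0,v_1] = [v_1] − [v_0].
As a 5×10 matrix over Z this has rank 4, with invariant factors (1,1,1,1).

∂_2: C_2 → C_1 acts by ∂[p,q,r] = [q,r] − [p,r] + [p,q]. For instance
  ∂[v_0,v_2,v_4] = [v_2,v_4] − [v_0,v_4] + [v_0,v_2],
  ∂[v_1,v_2,v_4] = [v_2,v_4] − [v_1,v_4] + [v_1,v_2].
The resulting 10×10 matrix has rank 6, and its Smith normal form has invariant factors (1,1,1,1,1,1).

The boundary map ∂_3: C_3 → C_2 sends each 3-simplex σ to the alternating sum Σ_i (−1)^i (σ with its i-th vertex removed). For instance
  ∂[v_0,v_2,v_3,v_4] = [v_2,v_3,v_4] − [v_0,v_3,v_4] + [v_0,v_2,v_4] − [v_0,v_2,v_3],
  ∂[v_1,v_2,v_3,v_4] = [v_2,v_3,v_4] − [v_1,v_3,v_4] + [v_1,v_2,v_4] − [v_1,v_2,v_3].
The 10×5 boundary matrix has rank 4 and Smith normal form diag(1,1,1,1).

Now H_k = ker ∂_k / im ∂_{k+1}, so:

  H_0: rank C_0 − rank ∂_1 = 5 − 4 = 1, and the invariant factors of ∂_1 are all 1, so H_0 ≅ Z.
  H_1: rank ker ∂_1 − rank ∂_2 = (10 − 4) − 6 = 0, and the invariant factors of ∂_2 are all 1, so H_1 ≅ 0.
  H_2: rank ker ∂_2 − rank ∂_3 = (10 − 6) − 4 = 0, and the invariant factors of ∂_3 are all 1, so H_2 ≅ 0.
  H_3: rank ker ∂_3 − rank ∂_4 = (5 − 4) − 0 = 1, and there is no ∂_4, so H_3 ≅ Z.

As a check, the Euler characteristic is 5 − 10 + 10 − 5 = 0, which agrees with 1 − 0 + 0 − 1 = 0.
(K is a triangulation of the 3-sphere S^3.)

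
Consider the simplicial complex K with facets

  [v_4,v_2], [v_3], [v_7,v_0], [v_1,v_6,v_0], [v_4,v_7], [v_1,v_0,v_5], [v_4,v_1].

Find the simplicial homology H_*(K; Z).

H_0 ≅ Z^2,  H_1 ≅ Z,  H_2 = 0.

Fix the vertex order v_0 < v_1 < v_2 < v_3 < v_4 < v_5 < v_6 < v_7 and write every simplex with vertices in increasing order. Then dim K = 2 and the simplices of K are:

  0-simplices (8): [v_0], [v_1], [v_2], [v_3], [v_4], [v_5], [v_6], [v_7]
  1-simplices (9): [v_0,v_1], [v_0,v_5], [v_0,v_6], [v_0,v_7], [v_1,v_4], [v_1,v_5], [v_1,v_6], [v_2,v_4], [v_4,v_7]
  2-simplices (2): [v_0,v_1,v_5], [v_0,v_1,v_6]

giving chain groups C_0 ≅ Z^8, C_1 ≅ Z^9, C_2 ≅ Z^2.

Boundary ∂_1: C_1 → C_0 maps an edge to its endpoints' difference, ∂[p,q] = q − p. For instance
  ∂[v_2,v_4] = [v_4] − [v_2].
This gives a 8×9 integer matrix of rank 6; reducing to Smith normal form yields diagonal entries (1,1,1,1,1,1).

∂_2: C_2 → C_1 sends each 2-simplex [p,q,r] to [q,r] − [p,r] + [p,q]. For instance
  ∂[v_0,v_1,v_5] = [v_1,v_5] − [v_0,v_5] + [v_0,v_1],
  ∂[v_0,v_1,v_6] = [v_1,v_6] − [v_0,v_6] + [v_0,v_1].
The 9×2 boundary matrix has rank 2 and Smith normal form diag(1,1).

Now H_k = ker ∂_k / im ∂_{k+1}, so:

  H_0: rank C_0 − rank ∂_1 = 8 − 6 = 2, and the invariant factors of ∂_1 are all 1, so H_0 = Z^2.
  H_1: rank ker ∂_1 − rank ∂_2 = (9 − 6) − 2 = 1, and the invariant factors of ∂_2 are all 1, so H_1 = Z.
  H_2: rank ker ∂_2 − rank ∂_3 = (2 − 2) − 0 = 0, and there is no ∂_3, so H_2 = 0.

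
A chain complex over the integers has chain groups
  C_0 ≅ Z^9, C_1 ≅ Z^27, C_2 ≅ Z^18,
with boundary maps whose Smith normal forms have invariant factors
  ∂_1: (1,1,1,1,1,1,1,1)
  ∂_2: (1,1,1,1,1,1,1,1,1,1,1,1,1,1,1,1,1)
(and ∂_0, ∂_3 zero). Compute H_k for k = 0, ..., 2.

H_0 ≅ Z,  H_1 ≅ Z^2,  H_2 ≅ Z.

H_0: b_0 = 9 − 0 − 8 = 1; torsion from ∂_1 factors > 1: none. So H_0 ≅ Z.
H_1: b_1 = 27 − 8 − 17 = 2; torsion from ∂_2 factors > 1: none. So H_1 ≅ Z^2.
H_2: b_2 = 18 − 17 − 0 = 1; torsion from ∂_3 factors > 1: none. So H_2 ≅ Z.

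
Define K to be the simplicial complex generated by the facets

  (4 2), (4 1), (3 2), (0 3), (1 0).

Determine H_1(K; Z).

Fix the vertex order 0 < 1 < 2 < 3 < 4 and write every simplex with vertices in increasing order. Then dim K = 1 and the simplices of K are:

  0-simplices (5): [0], [1], [2], [3], [4]
  1-simplices (5): [0,1], [0,3], [1,4], [2,3], [2,4]

so the chain groups are C_0 ≅ Z^5, C_1 ≅ Z^5.

∂_1: C_1 → C_0 sends each edge [p,q] (with p < q) to q − p.
This gives a 5×5 integer matrix of rank 4; reducing to Smith normal form yields diagonal entries (1,1,1,1).

Reading off H_k = ker ∂_k / im ∂_{k+1}:

  H_1: rank ker ∂_1 − rank ∂_2 = (5 − 4) − 0 = 1, and there is no ∂_2, so H_1 ≅ Z.

(K is a triangulation of the circle S^1.)

H_1 = Z.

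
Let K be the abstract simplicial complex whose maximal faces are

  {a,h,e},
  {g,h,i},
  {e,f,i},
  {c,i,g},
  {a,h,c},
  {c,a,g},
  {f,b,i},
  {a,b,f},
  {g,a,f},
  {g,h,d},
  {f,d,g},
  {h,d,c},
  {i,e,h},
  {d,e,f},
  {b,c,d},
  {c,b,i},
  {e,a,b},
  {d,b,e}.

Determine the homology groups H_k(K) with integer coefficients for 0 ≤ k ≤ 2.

Take the total order a < b < c < d < e < f < g < h < i on the vertex set. Then K (dimension 2) consists of the simplices:

  0-simplices (9): a, b, c, d, e, f, g, h, i
  1-simplices (27): ab, ac, ae, af, ag, ah, bc, bd, be, bf, bi, cd, cg, ch, ci, de, df, dg, dh, ef, eh, ei, fg, fi, gh, gi, hi
  2-simplices (18): abe, abf, acg, ach, aeh, afg, bcd, bci, bde, bfi, cdh, cgi, def, dfg, dgh, efi, ehi, ghi

giving chain groups C_0 ≅ Z^9, C_1 ≅ Z^27, C_2 ≅ Z^18.

Boundary ∂_1: C_1 → C_0 maps an edge to its endpoints' difference, ∂[p,q] = q − p. For instance
  ∂ab = b − a.
The resulting 9×27 matrix has rank 8, and its Smith normal form has invariant factors (1,1,1,1,1,1,1,1).

∂_2: C_2 → C_1 acts by ∂[p,q,r] = [q,r] − [p,r] + [p,q]. For instance
  ∂bfi = fi − bi + bf,
  ∂bde = de − be + bd.
This gives a 27×18 integer matrix of rank 18; reducing to Smith normal form yields diagonal entries (1,1,1,1,1,1,1,1,1,1,1,1,1,1,1,1,1,2).

Computing H_k = (kernel of ∂_k) / (image of ∂_{k+1}):

  H_0: rank C_0 − rank ∂_1 = 9 − 8 = 1, and the invariant factors of ∂_1 are all 1, so H_0 = Z.
  H_1: rank ker ∂_1 − rank ∂_2 = (27 − 8) − 18 = 1, and ∂_2 has invariant factor 2 > 1, so H_1 = Z ⊕ Z/2.
  H_2: rank ker ∂_2 − rank ∂_3 = (18 − 18) − 0 = 0, and there is no ∂_3, so H_2 = 0.

As a check, the Euler characteristic is 9 − 27 + 18 = 0, which agrees with 1 − 1 + 0 = 0.

H_0 ≅ Z,  H_1 ≅ Z ⊕ Z/2,  H_2 = 0.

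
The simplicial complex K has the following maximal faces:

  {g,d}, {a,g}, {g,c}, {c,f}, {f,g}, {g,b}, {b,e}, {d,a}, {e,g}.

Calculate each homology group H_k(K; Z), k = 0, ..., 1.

Order the vertices as a < b < c < d < e < f < g. Listing each simplex with vertices in this order, K has dimension 1 with simplices:

  0-simplices (7): a, b, c, d, e, f, g
  1-simplices (9): ad, ag, be, bg, cf, cg, dg, eg, fg

so the chain groups are C_0 ≅ Z^7, C_1 ≅ Z^9.

The boundary map ∂_1: C_1 → C_0 sends each edge [p,q] (with p < q) to q − p. For instance
  ∂cf = f − c.
As a 7×9 matrix over Z this has rank 6, with invariant factors (1,1,1,1,1,1).

Reading off H_k = ker ∂_k / im ∂_{k+1}:

  H_0: rank C_0 − rank ∂_1 = 7 − 6 = 1, and the invariant factors of ∂_1 are all 1, so H_0 ≅ Z.
  H_1: rank ker ∂_1 − rank ∂_2 = (9 − 6) − 0 = 3, and there is no ∂_2, so H_1 ≅ Z^3.

As a check, the Euler characteristic is 7 − 9 = -2, which agrees with 1 − 3 = -2.
(K is a triangulation of a wedge of 3 circles.)

H_0 ≅ Z,  H_1 ≅ Z^3.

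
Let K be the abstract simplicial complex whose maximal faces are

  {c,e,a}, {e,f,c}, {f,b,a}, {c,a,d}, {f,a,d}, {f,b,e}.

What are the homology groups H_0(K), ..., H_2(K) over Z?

K has 6 vertices, 12 edges, 6 triangles.
rank ∂_0 = 0, rank ∂_1 = 5 ⇒ b_0 = 6 − 0 − 5 = 1; all invariant factors of ∂_1 are 1 so no torsion. So H_0 = Z.
rank ∂_1 = 5, rank ∂_2 = 6 ⇒ b_1 = 12 − 5 − 6 = 1; all invariant factors of ∂_2 are 1 so no torsion. So H_1 = Z.
rank ∂_2 = 6, rank ∂_3 = 0 ⇒ b_2 = 6 − 6 − 0 = 0. So H_2 = 0.

H_0 ≅ Z,  H_1 ≅ Z,  H_2 = 0.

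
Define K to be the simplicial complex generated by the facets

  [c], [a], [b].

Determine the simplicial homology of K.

H_0 ≅ Z^3.

Fix the vertex order a < b < c and write every simplex with vertices in increasing order. Then dim K = 0 and the simplices of K are:

  0-simplices (3): a, b, c

Hence C_0 ≅ Z^3.

Now H_k = ker ∂_k / im ∂_{k+1}, so:

  H_0: rank C_0 − rank ∂_1 = 3 − 0 = 3, and there is no ∂_1, so H_0 ≅ Z^3.

(K is a triangulation of a set of 3 points.)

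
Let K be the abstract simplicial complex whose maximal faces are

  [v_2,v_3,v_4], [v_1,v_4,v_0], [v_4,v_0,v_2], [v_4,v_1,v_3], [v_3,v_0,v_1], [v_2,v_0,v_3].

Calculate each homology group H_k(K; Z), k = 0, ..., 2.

H_0 ≅ Z,  H_1 = 0,  H_2 ≅ Z.

We work with the vertex ordering v_0 < v_1 < v_2 < v_3 < v_4. The simplices of K, each written with vertices in increasing order, are:

  0-simplices (5): [v_0], [v_1], [v_2], [v_3], [v_4]
  1-simplices (9): [v_0,v_1], [v_0,v_2], [v_0,v_3], [v_0,v_4], [v_1,v_3], [v_1,v_4], [v_2,v_3], [v_2,v_4], [v_3,v_4]
  2-simplices (6): [v_0,v_1,v_3], [v_0,v_1,v_4], [v_0,v_2,v_3], [v_0,v_2,v_4], [v_1,v_3,v_4], [v_2,v_3,v_4]

Hence C_0 ≅ Z^5, C_1 ≅ Z^9, C_2 ≅ Z^6.

The boundary map ∂_1: C_1 → C_0 sends each edge [p,q] (with p < q) to q − p. For instance
  ∂[v_0,v_4] = [v_4] − [v_0].
As a 5×9 matrix over Z this has rank 4, with invariant factors (1,1,1,1).

∂_2: C_2 → C_1 maps a triangle to the signed sum of its edges. For instance
  ∂[v_2,v_3,v_4] = [v_3,v_4] − [v_2,v_4] + [v_2,v_3],
  ∂[v_0,v_1,v_3] = [v_1,v_3] − [v_0,v_3] + [v_0,v_1].
This gives a 9×6 integer matrix of rank 5; reducing to Smith normal form yields diagonal entries (1,1,1,1,1).

From H_k ≅ ker(∂_k) / im(∂_{k+1}) we obtain:

  H_0: rank C_0 − rank ∂_1 = 5 − 4 = 1, and the invariant factors of ∂_1 are all 1, so H_0 ≅ Z.
  H_1: rank ker ∂_1 − rank ∂_2 = (9 − 4) − 5 = 0, and the invariant factors of ∂_2 are all 1, so H_1 ≅ 0.
  H_2: rank ker ∂_2 − rank ∂_3 = (6 − 5) − 0 = 1, and there is no ∂_3, so H_2 ≅ Z.

As a check, the Euler characteristic is 5 − 9 + 6 = 2, which agrees with 1 − 0 + 1 = 2.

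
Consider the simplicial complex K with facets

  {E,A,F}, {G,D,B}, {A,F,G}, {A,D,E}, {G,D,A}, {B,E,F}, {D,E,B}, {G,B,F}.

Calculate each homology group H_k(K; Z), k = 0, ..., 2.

H_0 ≅ Z,  H_1 = 0,  H_2 ≅ Z.

K has 6 vertices, 12 edges, 8 triangles.
rank ∂_0 = 0, rank ∂_1 = 5 ⇒ b_0 = 6 − 0 − 5 = 1; all invariant factors of ∂_1 are 1 so no torsion. So H_0 = Z.
rank ∂_1 = 5, rank ∂_2 = 7 ⇒ b_1 = 12 − 5 − 7 = 0; all invariant factors of ∂_2 are 1 so no torsion. So H_1 = 0.
rank ∂_2 = 7, rank ∂_3 = 0 ⇒ b_2 = 8 − 7 − 0 = 1. So H_2 = Z.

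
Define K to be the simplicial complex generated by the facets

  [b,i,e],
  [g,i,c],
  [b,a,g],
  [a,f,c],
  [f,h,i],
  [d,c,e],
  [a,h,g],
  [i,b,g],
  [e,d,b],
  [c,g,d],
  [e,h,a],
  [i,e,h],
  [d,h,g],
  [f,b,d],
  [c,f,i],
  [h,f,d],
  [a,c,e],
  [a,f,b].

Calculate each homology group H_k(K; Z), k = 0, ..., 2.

H_0 = Z,  H_1 = Z^2,  H_2 = Z.

Take the total order a < b < c < d < e < f < g < h < i on the vertex set. Then K (dimension 2) consists of the simplices:

  0-simplices (9): a, b, c, d, e, f, g, h, i
  1-simplices (27): ab, ac, ae, af, ag, ah, bd, be, bf, bg, bi, cd, ce, cf, cg, ci, de, df, dg, dh, eh, ei, fh, fi, gh, gi, hi
  2-simplices (18): abf, abg, ace, acf, aeh, agh, bde, bdf, bei, bgi, cde, cdg, cfi, cgi, dfh, dgh, ehi, fhi

Hence C_0 ≅ Z^9, C_1 ≅ Z^27, C_2 ≅ Z^18.

∂_1: C_1 → C_0 maps an edge to its endpoints' difference, ∂[p,q] = q − p.
The 9×27 boundary matrix has rank 8 and Smith normal form diag(1,1,1,1,1,1,1,1).

Boundary ∂_2: C_2 → C_1 maps a triangle to the signed sum of its edges. For instance
  ∂cgi = gi − ci + cg,
  ∂ehi = hi − ei + eh.
As a 27×18 matrix over Z this has rank 17, with invariant factors (1,1,1,1,1,1,1,1,1,1,1,1,1,1,1,1,1).

From H_k ≅ ker(∂_k) / im(∂_{k+1}) we obtain:

  H_0: rank C_0 − rank ∂_1 = 9 − 8 = 1, and the invariant factors of ∂_1 are all 1, so H_0 ≅ Z.
  H_1: rank ker ∂_1 − rank ∂_2 = (27 − 8) − 17 = 2, and the invariant factors of ∂_2 are all 1, so H_1 ≅ Z^2.
  H_2: rank ker ∂_2 − rank ∂_3 = (18 − 17) − 0 = 1, and there is no ∂_3, so H_2 ≅ Z.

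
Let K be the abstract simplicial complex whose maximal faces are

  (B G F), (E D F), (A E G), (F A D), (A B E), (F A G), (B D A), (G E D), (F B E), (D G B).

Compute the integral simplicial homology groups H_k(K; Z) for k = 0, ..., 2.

Take the total order A < B < D < E < F < G on the vertex set. Then K (dimension 2) consists of the simplices:

  0-simplices (6): A, B, D, E, F, G
  1-simplices (15): AB, AD, AE, AF, AG, BD, BE, BF, BG, DE, DF, DG, EF, EG, FG
  2-simplices (10): ABD, ABE, ADF, AEG, AFG, BDG, BEF, BFG, DEF, DEG

Hence C_0 ≅ Z^6, C_1 ≅ Z^15, C_2 ≅ Z^10.

Boundary ∂_1: C_1 → C_0 sends each edge [p,q] (with p < q) to q − p. For instance
  ∂BG = G − B.
The 6×15 boundary matrix has rank 5 and Smith normal form diag(1,1,1,1,1).

Boundary ∂_2: C_2 → C_1 acts by ∂[p,q,r] = [q,r] − [p,r] + [p,q]. For instance
  ∂ABD = BD − AD + AB,
  ∂AEG = EG − AG + AE.
The resulting 15×10 matrix has rank 10, and its Smith normal form has invariant factors (1,1,1,1,1,1,1,1,1,2).

From H_k ≅ ker(∂_k) / im(∂_{k+1}) we obtain:

  H_0: rank C_0 − rank ∂_1 = 6 − 5 = 1, and the invariant factors of ∂_1 are all 1, so H_0 ≅ Z.
  H_1: rank ker ∂_1 − rank ∂_2 = (15 − 5) − 10 = 0, and ∂_2 has invariant factor 2 > 1, so H_1 ≅ Z/2.
  H_2: rank ker ∂_2 − rank ∂_3 = (10 − 10) − 0 = 0, and there is no ∂_3, so H_2 ≅ 0.

As a check, the Euler characteristic is 6 − 15 + 10 = 1, which agrees with 1 − 0 + 0 = 1.
(K is a triangulation of the real projective plane RP^2.)

H_0 ≅ Z,  H_1 ≅ Z/2,  H_2 = 0.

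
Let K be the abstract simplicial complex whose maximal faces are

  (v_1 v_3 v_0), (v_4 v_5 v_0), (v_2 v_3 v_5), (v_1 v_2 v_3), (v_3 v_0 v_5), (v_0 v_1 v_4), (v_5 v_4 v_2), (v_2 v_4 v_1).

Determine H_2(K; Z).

Take the total order v_0 < v_1 < v_2 < v_3 < v_4 < v_5 on the vertex set. Then K (dimension 2) consists of the simplices:

  0-simplices (6): [v_0], [v_1], [v_2], [v_3], [v_4], [v_5]
  1-simplices (12): [v_0,v_1], [v_0,v_3], [v_0,v_4], [v_0,v_5], [v_1,v_2], [v_1,v_3], [v_1,v_4], [v_2,v_3], [v_2,v_4], [v_2,v_5], [v_3,v_5], [v_4,v_5]
  2-simplices (8): [v_0,v_1,v_3], [v_0,v_1,v_4], [v_0,v_3,v_5], [v_0,v_4,v_5], [v_1,v_2,v_3], [v_1,v_2,v_4], [v_2,v_3,v_5], [v_2,v_4,v_5]

Hence C_0 ≅ Z^6, C_1 ≅ Z^12, C_2 ≅ Z^8.

Boundary ∂_1: C_1 → C_0 is given by ∂[p,q] = [q] − [p]. For instance
  ∂[v_0,v_4] = [v_4] − [v_0].
The resulting 6×12 matrix has rank 5, and its Smith normal form has invariant factors (1,1,1,1,1).

Boundary ∂_2: C_2 → C_1 maps a triangle to the signed sum of its edges. For instance
  ∂[v_1,v_2,v_4] = [v_2,v_4] − [v_1,v_4] + [v_1,v_2],
  ∂[v_0,v_4,v_5] = [v_4,v_5] − [v_0,v_5] + [v_0,v_4].
As a 12×8 matrix over Z this has rank 7, with invariant factors (1,1,1,1,1,1,1).

Now H_k = ker ∂_k / im ∂_{k+1}, so:

  H_2: rank ker ∂_2 − rank ∂_3 = (8 − 7) − 0 = 1, and there is no ∂_3, so H_2 = Z.

(K is a triangulation of the 2-sphere S^2.)

H_2 = Z.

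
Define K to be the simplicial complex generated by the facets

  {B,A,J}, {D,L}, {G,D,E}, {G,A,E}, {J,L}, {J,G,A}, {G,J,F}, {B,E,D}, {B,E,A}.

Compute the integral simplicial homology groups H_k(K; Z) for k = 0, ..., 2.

K has 8 vertices, 15 edges, 7 triangles.
rank ∂_0 = 0, rank ∂_1 = 7 ⇒ b_0 = 8 − 0 − 7 = 1; all invariant factors of ∂_1 are 1 so no torsion. So H_0 = Z.
rank ∂_1 = 7, rank ∂_2 = 7 ⇒ b_1 = 15 − 7 − 7 = 1; all invariant factors of ∂_2 are 1 so no torsion. So H_1 = Z.
rank ∂_2 = 7, rank ∂_3 = 0 ⇒ b_2 = 7 − 7 − 0 = 0. So H_2 = 0.

H_0 ≅ Z,  H_1 ≅ Z,  H_2 = 0.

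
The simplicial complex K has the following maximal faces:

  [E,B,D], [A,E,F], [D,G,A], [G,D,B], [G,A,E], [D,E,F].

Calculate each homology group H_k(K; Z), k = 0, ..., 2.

Take the total order A < B < D < E < F < G on the vertex set. Then K (dimension 2) consists of the simplices:

  0-simplices (6): A, B, D, E, F, G
  1-simplices (12): AD, AE, AF, AG, BD, BE, BG, DE, DF, DG, EF, EG
  2-simplices (6): ADG, AEF, AEG, BDE, BDG, DEF

giving chain groups C_0 ≅ Z^6, C_1 ≅ Z^12, C_2 ≅ Z^6.

Boundary ∂_1: C_1 → C_0 maps an edge to its endpoints' difference, ∂[p,q] = q − p.
As a 6×12 matrix over Z this has rank 5, with invariant factors (1,1,1,1,1).

∂_2: C_2 → C_1 acts by ∂[p,q,r] = [q,r] − [p,r] + [p,q]. For instance
  ∂AEF = EF − AF + AE,
  ∂ADG = DG − AG + AD.
This gives a 12×6 integer matrix of rank 6; reducing to Smith normal form yields diagonal entries (1,1,1,1,1,1).

From H_k ≅ ker(∂_k) / im(∂_{k+1}) we obtain:

  H_0: rank C_0 − rank ∂_1 = 6 − 5 = 1, and the invariant factors of ∂_1 are all 1, so H_0 ≅ Z.
  H_1: rank ker ∂_1 − rank ∂_2 = (12 − 5) − 6 = 1, and the invariant factors of ∂_2 are all 1, so H_1 ≅ Z.
  H_2: rank ker ∂_2 − rank ∂_3 = (6 − 6) − 0 = 0, and there is no ∂_3, so H_2 ≅ 0.

H_0 ≅ Z,  H_1 ≅ Z,  H_2 = 0.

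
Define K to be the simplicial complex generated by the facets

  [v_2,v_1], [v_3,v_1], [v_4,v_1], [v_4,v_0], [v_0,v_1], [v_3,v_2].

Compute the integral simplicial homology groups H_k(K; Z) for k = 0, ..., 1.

Order the vertices as v_0 < v_1 < v_2 < v_3 < v_4. Listing each simplex with vertices in this order, K has dimension 1 with simplices:

  0-simplices (5): [v_0], [v_1], [v_2], [v_3], [v_4]
  1-simplices (6): [v_0,v_1], [v_0,v_4], [v_1,v_2], [v_1,v_3], [v_1,v_4], [v_2,v_3]

giving chain groups C_0 ≅ Z^5, C_1 ≅ Z^6.

Boundary ∂_1: C_1 → C_0 is given by ∂[p,q] = [q] − [p]. For instance
  ∂[v_0,v_1] = [v_1] − [v_0].
The 5×6 boundary matrix has rank 4 and Smith normal form diag(1,1,1,1).

Now H_k = ker ∂_k / im ∂_{k+1}, so:

  H_0: rank C_0 − rank ∂_1 = 5 − 4 = 1, and the invariant factors of ∂_1 are all 1, so H_0 ≅ Z.
  H_1: rank ker ∂_1 − rank ∂_2 = (6 − 4) − 0 = 2, and there is no ∂_2, so H_1 ≅ Z^2.

As a check, the Euler characteristic is 5 − 6 = -1, which agrees with 1 − 2 = -1.

H_0 = Z,  H_1 = Z^2.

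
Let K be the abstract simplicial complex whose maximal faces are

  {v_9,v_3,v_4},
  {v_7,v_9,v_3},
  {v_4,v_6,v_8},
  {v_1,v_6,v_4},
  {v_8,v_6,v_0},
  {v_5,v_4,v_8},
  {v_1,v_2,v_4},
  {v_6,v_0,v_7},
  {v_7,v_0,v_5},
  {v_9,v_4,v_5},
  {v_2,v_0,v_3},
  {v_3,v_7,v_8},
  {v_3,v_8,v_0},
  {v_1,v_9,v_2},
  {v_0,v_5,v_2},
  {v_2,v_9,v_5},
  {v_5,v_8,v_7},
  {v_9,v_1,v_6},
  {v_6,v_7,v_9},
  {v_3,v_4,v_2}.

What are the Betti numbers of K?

b_0 = 1, b_1 = 1, b_2 = 0.

Take the total order v_0 < v_1 < v_2 < v_3 < v_4 < v_5 < v_6 < v_7 < v_8 < v_9 on the vertex set. Then K (dimension 2) consists of the simplices:

  0-simplices (10): [v_0], [v_1], [v_2], [v_3], [v_4], [v_5], [v_6], [v_7], [v_8], [v_9]
  1-simplices (30): (30 of them)
  2-simplices (20): (20 of them)

Hence C_0 ≅ Z^10, C_1 ≅ Z^30, C_2 ≅ Z^20.

∂_1: C_1 → C_0 is given by ∂[p,q] = [q] − [p]. For instance
  ∂[v_1,v_4] = [v_4] − [v_1].
The resulting 10×30 matrix has rank 9, and its Smith normal form has invariant factors (1,1,1,1,1,1,1,1,1).

The boundary map ∂_2: C_2 → C_1 sends each 2-simplex [p,q,r] to [q,r] − [p,r] + [p,q]. For instance
  ∂[v_0,v_6,v_8] = [v_6,v_8] − [v_0,v_8] + [v_0,v_6],
  ∂[v_1,v_2,v_9] = [v_2,v_9] − [v_1,v_9] + [v_1,v_2].
The resulting 30×20 matrix has rank 20, and its Smith normal form has invariant factors (1,1,1,1,1,1,1,1,1,1,1,1,1,1,1,1,1,1,1,2).

Computing H_k = (kernel of ∂_k) / (image of ∂_{k+1}):

  H_0: rank C_0 − rank ∂_1 = 10 − 9 = 1, and the invariant factors of ∂_1 are all 1, so H_0 = Z.
  H_1: rank ker ∂_1 − rank ∂_2 = (30 − 9) − 20 = 1, and ∂_2 has invariant factor 2 > 1, so H_1 = Z ⊕ Z/2.
  H_2: rank ker ∂_2 − rank ∂_3 = (20 − 20) − 0 = 0, and there is no ∂_3, so H_2 = 0.

As a check, the Euler characteristic is 10 − 30 + 20 = 0, which agrees with 1 − 1 + 0 = 0.
(K is a triangulation of the Klein bottle.)

Hence the Betti numbers are b_0 = 1, b_1 = 1, b_2 = 0.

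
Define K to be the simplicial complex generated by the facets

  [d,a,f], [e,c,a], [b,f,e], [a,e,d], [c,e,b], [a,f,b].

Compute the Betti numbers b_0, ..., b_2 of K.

b_0 = 1, b_1 = 1, b_2 = 0.

Take the total order a < b < c < d < e < f on the vertex set. Then K (dimension 2) consists of the simplices:

  0-simplices (6): a, b, c, d, e, f
  1-simplices (12): ab, ac, ad, ae, af, bc, be, bf, ce, de, df, ef
  2-simplices (6): abf, ace, ade, adf, bce, bef

giving chain groups C_0 ≅ Z^6, C_1 ≅ Z^12, C_2 ≅ Z^6.

The boundary map ∂_1: C_1 → C_0 is given by ∂[p,q] = [q] − [p].
The 6×12 boundary matrix has rank 5 and Smith normal form diag(1,1,1,1,1).

Boundary ∂_2: C_2 → C_1 sends each 2-simplex [p,q,r] to [q,r] − [p,r] + [p,q]. For instance
  ∂bef = ef − bf + be,
  ∂adf = df − af + ad.
This gives a 12×6 integer matrix of rank 6; reducing to Smith normal form yields diagonal entries (1,1,1,1,1,1).

Now H_k = ker ∂_k / im ∂_{k+1}, so:

  H_0: rank C_0 − rank ∂_1 = 6 − 5 = 1, and the invariant factors of ∂_1 are all 1, so H_0 = Z.
  H_1: rank ker ∂_1 − rank ∂_2 = (12 − 5) − 6 = 1, and the invariant factors of ∂_2 are all 1, so H_1 = Z.
  H_2: rank ker ∂_2 − rank ∂_3 = (6 − 6) − 0 = 0, and there is no ∂_3, so H_2 = 0.

As a check, the Euler characteristic is 6 − 12 + 6 = 0, which agrees with 1 − 1 + 0 = 0.
(K is a triangulation of the cylinder S^1 x I.)

Hence the Betti numbers are b_0 = 1, b_1 = 1, b_2 = 0.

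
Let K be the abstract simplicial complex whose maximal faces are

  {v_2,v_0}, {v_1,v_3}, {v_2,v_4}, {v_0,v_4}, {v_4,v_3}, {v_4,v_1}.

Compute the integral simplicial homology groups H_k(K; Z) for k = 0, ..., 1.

H_0 = Z,  H_1 = Z^2.

Order the vertices as v_0 < v_1 < v_2 < v_3 < v_4. Listing each simplex with vertices in this order, K has dimension 1 with simplices:

  0-simplices (5): [v_0], [v_1], [v_2], [v_3], [v_4]
  1-simplices (6): [v_0,v_2], [v_0,v_4], [v_1,v_3], [v_1,v_4], [v_2,v_4], [v_3,v_4]

Hence C_0 ≅ Z^5, C_1 ≅ Z^6.

The boundary map ∂_1: C_1 → C_0 maps an edge to its endpoints' difference, ∂[p,q] = q − p. For instance
  ∂[v_1,v_4] = [v_4] − [v_1].
As a 5×6 matrix over Z this has rank 4, with invariant factors (1,1,1,1).

Reading off H_k = ker ∂_k / im ∂_{k+1}:

  H_0: rank C_0 − rank ∂_1 = 5 − 4 = 1, and the invariant factors of ∂_1 are all 1, so H_0 = Z.
  H_1: rank ker ∂_1 − rank ∂_2 = (6 − 4) − 0 = 2, and there is no ∂_2, so H_1 = Z^2.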